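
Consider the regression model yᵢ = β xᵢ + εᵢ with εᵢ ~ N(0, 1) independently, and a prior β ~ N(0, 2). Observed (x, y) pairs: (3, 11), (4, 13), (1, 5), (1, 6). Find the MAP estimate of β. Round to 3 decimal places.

β̂_MAP = 3.491

log p(β | y) = −Σ(yᵢ − βxᵢ)²/(2·1) − β²/(2·2) + const.
Setting the derivative to zero: Σxᵢ(yᵢ − βxᵢ)/1 − β/2 = 0, so β = Σxᵢyᵢ / (Σxᵢ² + σ²/τ²).
Σxᵢyᵢ = 3·11 + 4·13 + 1·5 + 1·6 = 96; Σxᵢ² = 27; σ²/τ² = 0.5.
β̂_MAP = 96 / (27 + 0.5) = 96/27.5 ≈ 3.491.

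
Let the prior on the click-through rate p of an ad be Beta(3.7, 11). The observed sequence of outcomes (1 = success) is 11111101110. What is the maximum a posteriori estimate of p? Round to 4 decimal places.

Prior: Beta(3.7, 11).
Data: 9 successes in 11 trials (from the sequence). The binomial likelihood contributes p^9(1−p)^2, so the posterior is Beta(3.7+9, 11+2) = Beta(12.7, 13).
For Beta(a, b) with a, b > 1 the mode is (a−1)/(a+b−2) = 11.7/23.7 ≈ 0.4937.

p̂_MAP = 0.4937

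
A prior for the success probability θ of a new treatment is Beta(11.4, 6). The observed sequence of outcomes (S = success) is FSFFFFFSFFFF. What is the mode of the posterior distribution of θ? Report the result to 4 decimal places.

Prior: Beta(11.4, 6).
Data: 2 successes in 12 trials (from the sequence). The binomial likelihood contributes θ^2(1−θ)^10, so the posterior is Beta(11.4+2, 6+10) = Beta(13.4, 16).
For Beta(a, b) with a, b > 1 the mode is (a−1)/(a+b−2) = 12.4/27.4 ≈ 0.4526.

θ̂_MAP = 0.4526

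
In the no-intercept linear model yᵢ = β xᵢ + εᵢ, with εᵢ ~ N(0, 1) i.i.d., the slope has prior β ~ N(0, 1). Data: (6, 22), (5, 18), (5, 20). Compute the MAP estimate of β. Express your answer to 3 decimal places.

β̂_MAP = 3.701

log p(β | y) = −Σ(yᵢ − βxᵢ)²/(2·1) − β²/(2·1) + const.
Setting the derivative to zero: Σxᵢ(yᵢ − βxᵢ)/1 − β/1 = 0, so β = Σxᵢyᵢ / (Σxᵢ² + σ²/τ²).
Σxᵢyᵢ = 6·22 + 5·18 + 5·20 = 322; Σxᵢ² = 86; σ²/τ² = 1.
β̂_MAP = 322 / (86 + 1) = 322/87 ≈ 3.701.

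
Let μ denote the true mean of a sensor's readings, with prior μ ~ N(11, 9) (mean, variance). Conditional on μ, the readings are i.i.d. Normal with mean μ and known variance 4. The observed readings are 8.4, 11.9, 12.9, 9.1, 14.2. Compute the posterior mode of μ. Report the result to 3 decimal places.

μ̂_MAP = 11.276

n = 5; x̄ = (8.4 + 11.9 + 12.9 + 9.1 + 14.2)/5 = 56.5/5 = 11.3.
For a Normal prior and Normal likelihood with known variance, the posterior is Normal; its mode equals its mean, the precision-weighted average.
Prior precision 1/σ₀² = 1/9; data precision n/σ² = 5/4 = 1.25.
μ̂ = ((1/9)·11 + 1.25·11.3) / (1/9 + 1.25) = (1105/72)/(49/36) = 1105/98 ≈ 11.276.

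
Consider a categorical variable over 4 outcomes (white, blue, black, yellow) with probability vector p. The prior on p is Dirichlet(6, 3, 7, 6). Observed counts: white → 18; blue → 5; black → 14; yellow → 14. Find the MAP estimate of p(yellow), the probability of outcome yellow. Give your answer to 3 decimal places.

The posterior is Dirichlet(αᵢ + nᵢ) = Dirichlet(24, 8, 21, 20).
For a Dirichlet(a₁,…,a_K) with all aᵢ > 1, the mode has j-th component (aⱼ − 1)/(Σaᵢ − K).
Here Σaᵢ = 73 and K = 4, so p(yellow) = (20 − 1)/(73 − 4) = 19/69 ≈ 0.275.

MAP estimate of p(yellow) = 0.275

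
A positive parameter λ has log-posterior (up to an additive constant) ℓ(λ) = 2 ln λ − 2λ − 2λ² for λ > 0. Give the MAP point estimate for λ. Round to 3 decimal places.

λ̂_MAP = 0.500

ℓ'(λ) = 2/λ − 2 − 4λ. Setting this to zero and multiplying by λ: 4λ² + 2λ − 2 = 0.
λ = (−2 + √(2² + 4·4·2)) / (2·4) = (−2 + √36) / 8 = (−2 + 6)/8 = 1/2.
ℓ''(λ) = −2/λ² − 4 < 0, confirming a maximum.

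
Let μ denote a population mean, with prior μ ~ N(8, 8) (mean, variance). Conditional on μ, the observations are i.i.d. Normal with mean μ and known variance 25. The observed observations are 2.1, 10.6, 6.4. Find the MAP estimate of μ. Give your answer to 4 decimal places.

μ̂_MAP = 7.2000

n = 3; x̄ = (2.1 + 10.6 + 6.4)/3 = 19.1/3 = 191/30 ≈ 6.3667.
For a Normal prior and Normal likelihood with known variance, the posterior is Normal; its mode equals its mean, the precision-weighted average.
Prior precision 1/σ₀² = 1/8 = 0.125; data precision n/σ² = 3/25 = 0.12.
μ̂ = (0.125·8 + 0.12·(191/30)) / (0.125 + 0.12) = 1.764/0.245 = 7.2000.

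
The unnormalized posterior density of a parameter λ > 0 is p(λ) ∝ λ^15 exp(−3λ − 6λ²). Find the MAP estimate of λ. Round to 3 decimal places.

λ̂_MAP = 1.000

ℓ'(λ) = 15/λ − 3 − 12λ. Setting this to zero and multiplying by λ: 12λ² + 3λ − 15 = 0.
λ = (−3 + √(3² + 4·12·15)) / (2·12) = (−3 + √729) / 24 = (−3 + 27)/24 = 1.
ℓ''(λ) = −15/λ² − 12 < 0, confirming a maximum.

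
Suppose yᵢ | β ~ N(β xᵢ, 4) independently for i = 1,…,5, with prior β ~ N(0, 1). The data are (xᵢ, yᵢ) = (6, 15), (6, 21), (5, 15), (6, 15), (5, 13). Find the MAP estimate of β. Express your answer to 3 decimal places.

log p(β | y) = −Σ(yᵢ − βxᵢ)²/(2·4) − β²/(2·1) + const.
Setting the derivative to zero: Σxᵢ(yᵢ − βxᵢ)/4 − β/1 = 0, so β = Σxᵢyᵢ / (Σxᵢ² + σ²/τ²).
Σxᵢyᵢ = 6·15 + 6·21 + 5·15 + 6·15 + 5·13 = 446; Σxᵢ² = 158; σ²/τ² = 4.
β̂_MAP = 446 / (158 + 4) = 446/162 ≈ 2.753.

β̂_MAP = 2.753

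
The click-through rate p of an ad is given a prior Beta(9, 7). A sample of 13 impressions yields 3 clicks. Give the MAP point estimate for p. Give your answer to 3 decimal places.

Prior: Beta(9, 7).
Data: 3 successes in 13 trials. The binomial likelihood contributes p^3(1−p)^10, so the posterior is Beta(9+3, 7+10) = Beta(12, 17).
For Beta(a, b) with a, b > 1 the mode is (a−1)/(a+b−2) = 11/27 ≈ 0.407.

p̂_MAP = 0.407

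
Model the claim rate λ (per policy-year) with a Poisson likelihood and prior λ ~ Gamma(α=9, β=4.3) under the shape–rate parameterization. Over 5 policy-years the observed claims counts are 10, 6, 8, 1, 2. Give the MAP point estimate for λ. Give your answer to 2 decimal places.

Σxᵢ = 10+6+8+1+2 = 27, with n = 5.
Posterior ∝ λ^8e^(−4.3λ) · λ^27e^(−5λ) = λ^35e^(−9.3λ), i.e. Gamma(shape=36, rate=9.3).
The mode of a Gamma(a, b) with a ≥ 1 (shape–rate) is (a−1)/b = 35/9.3 ≈ 3.76.

λ̂_MAP = 3.76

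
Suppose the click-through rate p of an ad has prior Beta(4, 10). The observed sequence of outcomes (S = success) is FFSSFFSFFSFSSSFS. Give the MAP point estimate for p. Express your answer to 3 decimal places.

Prior: Beta(4, 10).
Data: 8 successes in 16 trials (from the sequence). The binomial likelihood contributes p^8(1−p)^8, so the posterior is Beta(4+8, 10+8) = Beta(12, 18).
For Beta(a, b) with a, b > 1 the mode is (a−1)/(a+b−2) = 11/28 ≈ 0.393.

p̂_MAP = 0.393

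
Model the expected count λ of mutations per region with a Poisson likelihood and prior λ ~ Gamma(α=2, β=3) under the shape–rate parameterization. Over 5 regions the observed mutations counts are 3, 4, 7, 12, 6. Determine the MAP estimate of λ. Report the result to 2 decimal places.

λ̂_MAP = 4.13

Σxᵢ = 3+4+7+12+6 = 32, with n = 5.
Posterior ∝ λe^(−3λ) · λ^32e^(−5λ) = λ^33e^(−8λ), i.e. Gamma(shape=34, rate=8).
The mode of a Gamma(a, b) with a ≥ 1 (shape–rate) is (a−1)/b = 33/8 ≈ 4.13.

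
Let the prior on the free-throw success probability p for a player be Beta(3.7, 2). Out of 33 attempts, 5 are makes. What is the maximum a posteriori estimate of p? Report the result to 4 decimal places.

p̂_MAP = 0.2098

Prior: Beta(3.7, 2).
Data: 5 successes in 33 trials. The binomial likelihood contributes p^5(1−p)^28, so the posterior is Beta(3.7+5, 2+28) = Beta(8.7, 30).
For Beta(a, b) with a, b > 1 the mode is (a−1)/(a+b−2) = 7.7/36.7 ≈ 0.2098.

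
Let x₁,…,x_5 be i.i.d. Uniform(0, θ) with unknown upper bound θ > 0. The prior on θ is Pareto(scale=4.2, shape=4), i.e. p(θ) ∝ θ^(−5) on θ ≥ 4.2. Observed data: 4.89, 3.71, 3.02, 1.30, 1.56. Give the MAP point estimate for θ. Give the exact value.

θ̂_MAP = 4.89

The Uniform(0, θ) likelihood is θ^(−n) for θ ≥ max(xᵢ), zero otherwise. Here max(xᵢ) = 4.89.
Posterior ∝ θ^(−5) · θ^(−5) = θ^(−10) on θ ≥ max(4.2, 4.89) = 4.89.
This density is strictly decreasing in θ, so the posterior mode lies at the lower boundary of the support.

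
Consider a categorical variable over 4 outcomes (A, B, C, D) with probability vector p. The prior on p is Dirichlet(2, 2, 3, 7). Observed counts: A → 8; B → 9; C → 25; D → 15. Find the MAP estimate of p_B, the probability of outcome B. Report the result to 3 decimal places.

MAP estimate of p_B = 0.149

The posterior is Dirichlet(αᵢ + nᵢ) = Dirichlet(10, 11, 28, 22).
For a Dirichlet(a₁,…,a_K) with all aᵢ > 1, the mode has j-th component (aⱼ − 1)/(Σaᵢ − K).
Here Σaᵢ = 71 and K = 4, so p_B = (11 − 1)/(71 − 4) = 10/67 ≈ 0.149.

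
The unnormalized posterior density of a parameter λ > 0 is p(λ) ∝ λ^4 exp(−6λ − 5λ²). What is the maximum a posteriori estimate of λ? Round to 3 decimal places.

λ̂_MAP = 0.400

ℓ'(λ) = 4/λ − 6 − 10λ. Setting this to zero and multiplying by λ: 10λ² + 6λ − 4 = 0.
λ = (−6 + √(6² + 4·10·4)) / (2·10) = (−6 + √196) / 20 = (−6 + 14)/20 = 2/5.
ℓ''(λ) = −4/λ² − 10 < 0, confirming a maximum.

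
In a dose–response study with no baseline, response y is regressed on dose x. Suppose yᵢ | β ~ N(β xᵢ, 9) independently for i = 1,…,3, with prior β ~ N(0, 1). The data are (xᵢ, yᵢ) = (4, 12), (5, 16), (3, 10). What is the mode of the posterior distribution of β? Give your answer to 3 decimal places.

β̂_MAP = 2.678

log p(β | y) = −Σ(yᵢ − βxᵢ)²/(2·9) − β²/(2·1) + const.
Setting the derivative to zero: Σxᵢ(yᵢ − βxᵢ)/9 − β/1 = 0, so β = Σxᵢyᵢ / (Σxᵢ² + σ²/τ²).
Σxᵢyᵢ = 4·12 + 5·16 + 3·10 = 158; Σxᵢ² = 50; σ²/τ² = 9.
β̂_MAP = 158 / (50 + 9) = 158/59 ≈ 2.678.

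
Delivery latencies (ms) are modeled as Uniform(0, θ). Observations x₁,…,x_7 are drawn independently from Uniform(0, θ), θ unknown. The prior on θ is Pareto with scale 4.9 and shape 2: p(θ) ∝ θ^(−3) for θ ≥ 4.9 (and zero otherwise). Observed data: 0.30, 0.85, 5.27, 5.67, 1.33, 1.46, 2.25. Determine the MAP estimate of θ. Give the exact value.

The Uniform(0, θ) likelihood is θ^(−n) for θ ≥ max(xᵢ), zero otherwise. Here max(xᵢ) = 5.67.
Posterior ∝ θ^(−3) · θ^(−7) = θ^(−10) on θ ≥ max(4.9, 5.67) = 5.67.
This density is strictly decreasing in θ, so the posterior mode lies at the lower boundary of the support.

θ̂_MAP = 5.67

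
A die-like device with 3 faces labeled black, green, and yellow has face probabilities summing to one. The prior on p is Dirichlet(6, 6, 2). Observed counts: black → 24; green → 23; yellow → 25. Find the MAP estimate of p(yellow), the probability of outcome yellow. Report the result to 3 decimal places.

The posterior is Dirichlet(αᵢ + nᵢ) = Dirichlet(30, 29, 27).
For a Dirichlet(a₁,…,a_K) with all aᵢ > 1, the mode has j-th component (aⱼ − 1)/(Σaᵢ − K).
Here Σaᵢ = 86 and K = 3, so p(yellow) = (27 − 1)/(86 − 3) = 26/83 ≈ 0.313.

MAP estimate of p(yellow) = 0.313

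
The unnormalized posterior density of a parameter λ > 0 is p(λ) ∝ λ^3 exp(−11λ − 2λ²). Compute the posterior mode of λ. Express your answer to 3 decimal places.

λ̂_MAP = 0.250

ℓ'(λ) = 3/λ − 11 − 4λ. Setting this to zero and multiplying by λ: 4λ² + 11λ − 3 = 0.
λ = (−11 + √(11² + 4·4·3)) / (2·4) = (−11 + √169) / 8 = (−11 + 13)/8 = 1/4.
ℓ''(λ) = −3/λ² − 4 < 0, confirming a maximum.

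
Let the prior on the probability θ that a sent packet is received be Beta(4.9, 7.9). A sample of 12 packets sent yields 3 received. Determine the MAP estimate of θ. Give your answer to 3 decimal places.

Prior: Beta(4.9, 7.9).
Data: 3 successes in 12 trials. The binomial likelihood contributes θ^3(1−θ)^9, so the posterior is Beta(4.9+3, 7.9+9) = Beta(7.9, 16.9).
For Beta(a, b) with a, b > 1 the mode is (a−1)/(a+b−2) = 6.9/22.8 ≈ 0.303.

θ̂_MAP = 0.303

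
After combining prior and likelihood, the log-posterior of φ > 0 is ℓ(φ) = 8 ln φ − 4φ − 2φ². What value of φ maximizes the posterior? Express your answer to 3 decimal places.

φ̂_MAP = 1.000

ℓ'(φ) = 8/φ − 4 − 4φ. Setting this to zero and multiplying by φ: 4φ² + 4φ − 8 = 0.
φ = (−4 + √(4² + 4·4·8)) / (2·4) = (−4 + √144) / 8 = (−4 + 12)/8 = 1.
ℓ''(φ) = −8/φ² − 4 < 0, confirming a maximum.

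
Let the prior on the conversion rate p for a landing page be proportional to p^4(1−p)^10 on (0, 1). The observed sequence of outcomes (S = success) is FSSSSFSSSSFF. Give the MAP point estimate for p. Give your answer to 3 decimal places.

p̂_MAP = 0.462

The prior density ∝ p^4(1−p)^10 is the kernel of Beta(5, 11).
Data: 8 successes in 12 trials (from the sequence). The binomial likelihood contributes p^8(1−p)^4, so the posterior is Beta(5+8, 11+4) = Beta(13, 15).
For Beta(a, b) with a, b > 1 the mode is (a−1)/(a+b−2) = 12/26 ≈ 0.462.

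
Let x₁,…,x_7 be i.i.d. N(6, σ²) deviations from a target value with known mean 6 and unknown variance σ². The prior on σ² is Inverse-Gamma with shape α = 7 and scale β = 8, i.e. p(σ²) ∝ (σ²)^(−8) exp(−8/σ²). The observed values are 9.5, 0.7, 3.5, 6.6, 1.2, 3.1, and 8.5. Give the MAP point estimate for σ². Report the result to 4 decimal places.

σ̂²_MAP = 4.3761

Sum of squared deviations about the known mean: SS = (9.5−6)² + (0.7−6)² + (3.5−6)² + (6.6−6)² + (1.2−6)² + (3.1−6)² + (8.5−6)² = 84.65.
The Normal likelihood contributes (σ²)^(−n/2) exp(−SS/(2σ²)), so the posterior is Inverse-Gamma(α + n/2, β + SS/2) = Inverse-Gamma(10.5, 50.325).
The mode of Inverse-Gamma(a, b) is b/(a+1) = 50.325/11.5 ≈ 4.3761.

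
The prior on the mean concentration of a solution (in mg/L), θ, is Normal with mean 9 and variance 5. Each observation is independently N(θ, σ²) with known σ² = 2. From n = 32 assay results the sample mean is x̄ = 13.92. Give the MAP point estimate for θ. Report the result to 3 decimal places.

θ̂_MAP = 13.859

n = 32, x̄ = 13.92.
For a Normal prior and Normal likelihood with known variance, the posterior is Normal; its mode equals its mean, the precision-weighted average.
Prior precision 1/σ₀² = 1/5 = 0.2; data precision n/σ² = 32/2 = 16.
θ̂ = (0.2·9 + 16·13.92) / (0.2 + 16) = 224.52/16.2 = 1871/135 ≈ 13.859.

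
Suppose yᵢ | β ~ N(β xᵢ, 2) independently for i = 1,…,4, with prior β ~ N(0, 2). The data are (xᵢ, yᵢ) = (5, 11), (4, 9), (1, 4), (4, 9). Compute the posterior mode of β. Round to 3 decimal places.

log p(β | y) = −Σ(yᵢ − βxᵢ)²/(2·2) − β²/(2·2) + const.
Setting the derivative to zero: Σxᵢ(yᵢ − βxᵢ)/2 − β/2 = 0, so β = Σxᵢyᵢ / (Σxᵢ² + σ²/τ²).
Σxᵢyᵢ = 5·11 + 4·9 + 1·4 + 4·9 = 131; Σxᵢ² = 58; σ²/τ² = 1.
β̂_MAP = 131 / (58 + 1) = 131/59 ≈ 2.220.

β̂_MAP = 2.220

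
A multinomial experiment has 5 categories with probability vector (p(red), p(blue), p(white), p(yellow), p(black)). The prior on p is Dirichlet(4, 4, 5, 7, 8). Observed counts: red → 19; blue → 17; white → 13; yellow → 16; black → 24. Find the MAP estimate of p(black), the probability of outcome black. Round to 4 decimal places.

MAP estimate of p(black) = 0.2768

The posterior is Dirichlet(αᵢ + nᵢ) = Dirichlet(23, 21, 18, 23, 32).
For a Dirichlet(a₁,…,a_K) with all aᵢ > 1, the mode has j-th component (aⱼ − 1)/(Σaᵢ − K).
Here Σaᵢ = 117 and K = 5, so p(black) = (32 − 1)/(117 − 5) = 31/112 ≈ 0.2768.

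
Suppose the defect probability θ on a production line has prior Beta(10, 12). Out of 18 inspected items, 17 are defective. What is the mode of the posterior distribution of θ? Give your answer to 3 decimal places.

Prior: Beta(10, 12).
Data: 17 successes in 18 trials. The binomial likelihood contributes θ^17(1−θ)^1, so the posterior is Beta(10+17, 12+1) = Beta(27, 13).
For Beta(a, b) with a, b > 1 the mode is (a−1)/(a+b−2) = 26/38 ≈ 0.684.

θ̂_MAP = 0.684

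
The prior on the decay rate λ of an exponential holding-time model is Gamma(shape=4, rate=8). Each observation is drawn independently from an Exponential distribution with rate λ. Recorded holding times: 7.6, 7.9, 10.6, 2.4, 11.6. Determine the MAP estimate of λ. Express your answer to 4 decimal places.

The Exponential(rate=λ) likelihood is ∝ λ^n e^(−λΣtᵢ). Here n = 5 and Σtᵢ = 7.6 + 7.9 + 10.6 + 2.4 + 11.6 = 40.1.
Posterior ∝ λ^3e^(−8λ) · λ^5e^(−40.1λ) = λ^8e^(−48.1λ), i.e. Gamma(9, 48.1).
Mode = (a−1)/b = 8/48.1 ≈ 0.1663.

λ̂_MAP = 0.1663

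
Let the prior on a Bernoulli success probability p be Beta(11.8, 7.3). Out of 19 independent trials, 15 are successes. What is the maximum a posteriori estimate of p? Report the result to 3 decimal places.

Prior: Beta(11.8, 7.3).
Data: 15 successes in 19 trials. The binomial likelihood contributes p^15(1−p)^4, so the posterior is Beta(11.8+15, 7.3+4) = Beta(26.8, 11.3).
For Beta(a, b) with a, b > 1 the mode is (a−1)/(a+b−2) = 25.8/36.1 ≈ 0.715.

p̂_MAP = 0.715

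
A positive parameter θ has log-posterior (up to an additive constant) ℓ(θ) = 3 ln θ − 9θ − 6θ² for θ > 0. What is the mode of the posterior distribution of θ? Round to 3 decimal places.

ℓ'(θ) = 3/θ − 9 − 12θ. Setting this to zero and multiplying by θ: 12θ² + 9θ − 3 = 0.
θ = (−9 + √(9² + 4·12·3)) / (2·12) = (−9 + √225) / 24 = (−9 + 15)/24 = 1/4.
ℓ''(θ) = −3/θ² − 12 < 0, confirming a maximum.

θ̂_MAP = 0.250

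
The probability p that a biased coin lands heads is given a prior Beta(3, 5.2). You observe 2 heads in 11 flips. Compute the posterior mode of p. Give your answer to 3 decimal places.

Prior: Beta(3, 5.2).
Data: 2 successes in 11 trials. The binomial likelihood contributes p^2(1−p)^9, so the posterior is Beta(3+2, 5.2+9) = Beta(5, 14.2).
For Beta(a, b) with a, b > 1 the mode is (a−1)/(a+b−2) = 4/17.2 ≈ 0.233.

p̂_MAP = 0.233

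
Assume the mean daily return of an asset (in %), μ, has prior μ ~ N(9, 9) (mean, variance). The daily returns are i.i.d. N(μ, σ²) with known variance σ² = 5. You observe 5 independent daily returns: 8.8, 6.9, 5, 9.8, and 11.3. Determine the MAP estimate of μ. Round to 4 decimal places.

n = 5; x̄ = (8.8 + 6.9 + 5 + 9.8 + 11.3)/5 = 41.8/5 = 8.36.
For a Normal prior and Normal likelihood with known variance, the posterior is Normal; its mode equals its mean, the precision-weighted average.
Prior precision 1/σ₀² = 1/9; data precision n/σ² = 5/5 = 1.
μ̂ = ((1/9)·9 + 1·8.36) / (1/9 + 1) = 9.36/(10/9) = 8.4240.

μ̂_MAP = 8.4240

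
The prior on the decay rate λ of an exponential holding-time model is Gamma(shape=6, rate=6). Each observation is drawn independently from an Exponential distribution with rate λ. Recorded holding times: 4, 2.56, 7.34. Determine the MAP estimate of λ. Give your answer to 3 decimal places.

λ̂_MAP = 0.402

The Exponential(rate=λ) likelihood is ∝ λ^n e^(−λΣtᵢ). Here n = 3 and Σtᵢ = 4 + 2.56 + 7.34 = 13.90.
Posterior ∝ λ^5e^(−6λ) · λ^3e^(−13.90λ) = λ^8e^(−19.90λ), i.e. Gamma(9, 19.90).
Mode = (a−1)/b = 8/19.90 ≈ 0.402.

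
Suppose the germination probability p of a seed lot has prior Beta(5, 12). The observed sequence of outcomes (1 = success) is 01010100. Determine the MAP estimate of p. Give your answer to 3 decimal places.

p̂_MAP = 0.304

Prior: Beta(5, 12).
Data: 3 successes in 8 trials (from the sequence). The binomial likelihood contributes p^3(1−p)^5, so the posterior is Beta(5+3, 12+5) = Beta(8, 17).
For Beta(a, b) with a, b > 1 the mode is (a−1)/(a+b−2) = 7/23 ≈ 0.304.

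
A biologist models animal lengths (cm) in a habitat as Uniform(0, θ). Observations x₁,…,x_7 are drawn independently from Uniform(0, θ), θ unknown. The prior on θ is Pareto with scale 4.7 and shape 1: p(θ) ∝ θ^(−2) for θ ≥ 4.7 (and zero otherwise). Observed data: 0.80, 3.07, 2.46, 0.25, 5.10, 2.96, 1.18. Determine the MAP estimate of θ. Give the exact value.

θ̂_MAP = 5.10

The Uniform(0, θ) likelihood is θ^(−n) for θ ≥ max(xᵢ), zero otherwise. Here max(xᵢ) = 5.10.
Posterior ∝ θ^(−2) · θ^(−7) = θ^(−9) on θ ≥ max(4.7, 5.10) = 5.10.
This density is strictly decreasing in θ, so the posterior mode lies at the lower boundary of the support.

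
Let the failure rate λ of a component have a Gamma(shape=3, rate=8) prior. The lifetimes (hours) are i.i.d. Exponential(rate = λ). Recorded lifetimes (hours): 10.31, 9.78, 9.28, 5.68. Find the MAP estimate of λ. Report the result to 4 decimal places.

λ̂_MAP = 0.1394

The Exponential(rate=λ) likelihood is ∝ λ^n e^(−λΣtᵢ). Here n = 4 and Σtᵢ = 10.31 + 9.78 + 9.28 + 5.68 = 35.05.
Posterior ∝ λ^2e^(−8λ) · λ^4e^(−35.05λ) = λ^6e^(−43.05λ), i.e. Gamma(7, 43.05).
Mode = (a−1)/b = 6/43.05 ≈ 0.1394.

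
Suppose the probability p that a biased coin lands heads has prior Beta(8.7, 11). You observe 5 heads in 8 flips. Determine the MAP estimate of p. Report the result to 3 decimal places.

p̂_MAP = 0.494

Prior: Beta(8.7, 11).
Data: 5 successes in 8 trials. The binomial likelihood contributes p^5(1−p)^3, so the posterior is Beta(8.7+5, 11+3) = Beta(13.7, 14).
For Beta(a, b) with a, b > 1 the mode is (a−1)/(a+b−2) = 12.7/25.7 ≈ 0.494.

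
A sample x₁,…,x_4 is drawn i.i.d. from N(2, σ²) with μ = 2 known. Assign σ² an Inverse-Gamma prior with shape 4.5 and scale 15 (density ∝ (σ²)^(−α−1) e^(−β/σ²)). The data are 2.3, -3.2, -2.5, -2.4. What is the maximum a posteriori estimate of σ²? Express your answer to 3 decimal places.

Sum of squared deviations about the known mean: SS = (2.3−2)² + (-3.2−2)² + (-2.5−2)² + (-2.4−2)² = 66.74.
The Normal likelihood contributes (σ²)^(−n/2) exp(−SS/(2σ²)), so the posterior is Inverse-Gamma(α + n/2, β + SS/2) = Inverse-Gamma(6.5, 48.37).
The mode of Inverse-Gamma(a, b) is b/(a+1) = 48.37/7.5 ≈ 6.449.

σ̂²_MAP = 6.449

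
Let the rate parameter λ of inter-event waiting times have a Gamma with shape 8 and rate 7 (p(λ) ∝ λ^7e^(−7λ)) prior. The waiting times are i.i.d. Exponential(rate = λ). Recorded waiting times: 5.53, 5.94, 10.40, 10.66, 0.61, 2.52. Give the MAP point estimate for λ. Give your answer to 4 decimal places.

λ̂_MAP = 0.3047

The Exponential(rate=λ) likelihood is ∝ λ^n e^(−λΣtᵢ). Here n = 6 and Σtᵢ = 5.53 + 5.94 + 10.40 + 10.66 + 0.61 + 2.52 = 35.66.
Posterior ∝ λ^7e^(−7λ) · λ^6e^(−35.66λ) = λ^13e^(−42.66λ), i.e. Gamma(14, 42.66).
Mode = (a−1)/b = 13/42.66 ≈ 0.3047.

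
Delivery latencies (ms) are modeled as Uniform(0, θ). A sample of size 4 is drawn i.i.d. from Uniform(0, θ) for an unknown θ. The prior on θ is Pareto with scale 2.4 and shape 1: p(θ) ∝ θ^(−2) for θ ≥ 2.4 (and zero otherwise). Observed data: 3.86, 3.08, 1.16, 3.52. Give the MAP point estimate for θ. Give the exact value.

The Uniform(0, θ) likelihood is θ^(−n) for θ ≥ max(xᵢ), zero otherwise. Here max(xᵢ) = 3.86.
Posterior ∝ θ^(−2) · θ^(−4) = θ^(−6) on θ ≥ max(2.4, 3.86) = 3.86.
This density is strictly decreasing in θ, so the posterior mode lies at the lower boundary of the support.

θ̂_MAP = 3.86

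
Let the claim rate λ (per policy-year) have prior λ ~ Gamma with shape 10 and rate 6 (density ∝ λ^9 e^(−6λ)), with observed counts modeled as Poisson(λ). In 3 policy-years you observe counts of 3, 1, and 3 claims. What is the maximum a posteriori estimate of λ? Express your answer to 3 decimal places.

Σxᵢ = 3+1+3 = 7, with n = 3.
Posterior ∝ λ^9e^(−6λ) · λ^7e^(−3λ) = λ^16e^(−9λ), i.e. Gamma(shape=17, rate=9).
The mode of a Gamma(a, b) with a ≥ 1 (shape–rate) is (a−1)/b = 16/9 ≈ 1.778.

λ̂_MAP = 1.778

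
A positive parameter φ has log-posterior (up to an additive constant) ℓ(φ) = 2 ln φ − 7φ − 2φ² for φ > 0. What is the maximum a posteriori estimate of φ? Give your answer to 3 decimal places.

ℓ'(φ) = 2/φ − 7 − 4φ. Setting this to zero and multiplying by φ: 4φ² + 7φ − 2 = 0.
φ = (−7 + √(7² + 4·4·2)) / (2·4) = (−7 + √81) / 8 = (−7 + 9)/8 = 1/4.
ℓ''(φ) = −2/φ² − 4 < 0, confirming a maximum.

φ̂_MAP = 0.250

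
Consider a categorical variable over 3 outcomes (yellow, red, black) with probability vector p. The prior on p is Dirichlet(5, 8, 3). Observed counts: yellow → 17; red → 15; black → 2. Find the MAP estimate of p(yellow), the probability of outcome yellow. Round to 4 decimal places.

The posterior is Dirichlet(αᵢ + nᵢ) = Dirichlet(22, 23, 5).
For a Dirichlet(a₁,…,a_K) with all aᵢ > 1, the mode has j-th component (aⱼ − 1)/(Σaᵢ − K).
Here Σaᵢ = 50 and K = 3, so p(yellow) = (22 − 1)/(50 − 3) = 21/47 ≈ 0.4468.

MAP estimate of p(yellow) = 0.4468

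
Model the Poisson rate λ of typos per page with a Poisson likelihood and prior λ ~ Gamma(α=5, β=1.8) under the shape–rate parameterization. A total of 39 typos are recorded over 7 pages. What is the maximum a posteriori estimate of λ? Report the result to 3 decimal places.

λ̂_MAP = 4.886

Σxᵢ = 39, n = 7.
Posterior ∝ λ^4e^(−1.8λ) · λ^39e^(−7λ) = λ^43e^(−8.8λ), i.e. Gamma(shape=44, rate=8.8).
The mode of a Gamma(a, b) with a ≥ 1 (shape–rate) is (a−1)/b = 43/8.8 ≈ 4.886.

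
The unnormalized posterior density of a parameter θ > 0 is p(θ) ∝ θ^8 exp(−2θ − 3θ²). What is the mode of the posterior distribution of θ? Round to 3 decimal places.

θ̂_MAP = 1.000

ℓ'(θ) = 8/θ − 2 − 6θ. Setting this to zero and multiplying by θ: 6θ² + 2θ − 8 = 0.
θ = (−2 + √(2² + 4·6·8)) / (2·6) = (−2 + √196) / 12 = (−2 + 14)/12 = 1.
ℓ''(θ) = −8/θ² − 6 < 0, confirming a maximum.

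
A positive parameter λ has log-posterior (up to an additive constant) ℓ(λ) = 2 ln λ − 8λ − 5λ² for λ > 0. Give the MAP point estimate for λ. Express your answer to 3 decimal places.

λ̂_MAP = 0.200

ℓ'(λ) = 2/λ − 8 − 10λ. Setting this to zero and multiplying by λ: 10λ² + 8λ − 2 = 0.
λ = (−8 + √(8² + 4·10·2)) / (2·10) = (−8 + √144) / 20 = (−8 + 12)/20 = 1/5.
ℓ''(λ) = −2/λ² − 10 < 0, confirming a maximum.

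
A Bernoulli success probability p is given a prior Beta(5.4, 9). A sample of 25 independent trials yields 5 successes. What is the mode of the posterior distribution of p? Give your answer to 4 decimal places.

Prior: Beta(5.4, 9).
Data: 5 successes in 25 trials. The binomial likelihood contributes p^5(1−p)^20, so the posterior is Beta(5.4+5, 9+20) = Beta(10.4, 29).
For Beta(a, b) with a, b > 1 the mode is (a−1)/(a+b−2) = 9.4/37.4 ≈ 0.2513.

p̂_MAP = 0.2513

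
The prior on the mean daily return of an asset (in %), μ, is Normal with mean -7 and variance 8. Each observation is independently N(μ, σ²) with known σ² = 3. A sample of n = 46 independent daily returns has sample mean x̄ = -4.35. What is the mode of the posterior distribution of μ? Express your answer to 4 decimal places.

n = 46, x̄ = -4.35.
For a Normal prior and Normal likelihood with known variance, the posterior is Normal; its mode equals its mean, the precision-weighted average.
Prior precision 1/σ₀² = 1/8 = 0.125; data precision n/σ² = 46/3.
μ̂ = (0.125·(-7) + (46/3)·(-4.35)) / (0.125 + 46/3) = (-67.575)/(371/24) = -153/35 ≈ -4.3714.

μ̂_MAP = -4.3714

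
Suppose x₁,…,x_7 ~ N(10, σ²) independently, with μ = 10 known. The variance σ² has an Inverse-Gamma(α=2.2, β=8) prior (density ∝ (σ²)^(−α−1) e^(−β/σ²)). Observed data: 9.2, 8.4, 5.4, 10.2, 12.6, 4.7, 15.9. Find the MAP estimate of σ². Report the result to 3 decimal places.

σ̂²_MAP = 8.213

Sum of squared deviations about the known mean: SS = (9.2−10)² + (8.4−10)² + (5.4−10)² + (10.2−10)² + (12.6−10)² + (4.7−10)² + (15.9−10)² = 94.06.
The Normal likelihood contributes (σ²)^(−n/2) exp(−SS/(2σ²)), so the posterior is Inverse-Gamma(α + n/2, β + SS/2) = Inverse-Gamma(5.7, 55.03).
The mode of Inverse-Gamma(a, b) is b/(a+1) = 55.03/6.7 ≈ 8.213.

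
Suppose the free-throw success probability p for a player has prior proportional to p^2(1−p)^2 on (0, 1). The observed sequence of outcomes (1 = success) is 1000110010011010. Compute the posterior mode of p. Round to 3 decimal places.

p̂_MAP = 0.450

The prior density ∝ p^2(1−p)^2 is the kernel of Beta(3, 3).
Data: 7 successes in 16 trials (from the sequence). The binomial likelihood contributes p^7(1−p)^9, so the posterior is Beta(3+7, 3+9) = Beta(10, 12).
For Beta(a, b) with a, b > 1 the mode is (a−1)/(a+b−2) = 9/20 ≈ 0.450.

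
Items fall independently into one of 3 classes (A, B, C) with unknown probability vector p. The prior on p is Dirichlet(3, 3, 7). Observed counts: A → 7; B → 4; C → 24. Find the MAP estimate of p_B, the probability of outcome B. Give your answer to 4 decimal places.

MAP estimate of p_B = 0.1333

The posterior is Dirichlet(αᵢ + nᵢ) = Dirichlet(10, 7, 31).
For a Dirichlet(a₁,…,a_K) with all aᵢ > 1, the mode has j-th component (aⱼ − 1)/(Σaᵢ − K).
Here Σaᵢ = 48 and K = 3, so p_B = (7 − 1)/(48 − 3) = 6/45 ≈ 0.1333.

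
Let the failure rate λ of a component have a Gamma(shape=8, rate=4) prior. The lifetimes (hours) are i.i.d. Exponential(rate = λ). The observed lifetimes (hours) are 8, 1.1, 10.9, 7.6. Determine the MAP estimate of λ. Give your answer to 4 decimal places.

λ̂_MAP = 0.3481

The Exponential(rate=λ) likelihood is ∝ λ^n e^(−λΣtᵢ). Here n = 4 and Σtᵢ = 8 + 1.1 + 10.9 + 7.6 = 27.6.
Posterior ∝ λ^7e^(−4λ) · λ^4e^(−27.6λ) = λ^11e^(−31.6λ), i.e. Gamma(12, 31.6).
Mode = (a−1)/b = 11/31.6 ≈ 0.3481.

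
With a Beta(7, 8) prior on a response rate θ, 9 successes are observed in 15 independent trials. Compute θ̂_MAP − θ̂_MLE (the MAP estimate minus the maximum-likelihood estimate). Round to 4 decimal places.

Posterior is Beta(16, 14); MAP = (16−1)/(30−2) = 15/28 ≈ 0.53571.
MLE ignores the prior: θ̂_MLE = k/n = 9/15 ≈ 0.60000.
Difference = 15/28 − 9/15 = -9/140 ≈ -0.0643.

MAP − MLE = -0.0643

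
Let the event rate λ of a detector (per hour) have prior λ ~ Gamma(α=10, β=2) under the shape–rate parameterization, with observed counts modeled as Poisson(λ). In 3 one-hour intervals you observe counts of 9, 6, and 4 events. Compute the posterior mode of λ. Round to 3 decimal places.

λ̂_MAP = 5.600

Σxᵢ = 9+6+4 = 19, with n = 3.
Posterior ∝ λ^9e^(−2λ) · λ^19e^(−3λ) = λ^28e^(−5λ), i.e. Gamma(shape=29, rate=5).
The mode of a Gamma(a, b) with a ≥ 1 (shape–rate) is (a−1)/b = 28/5 ≈ 5.600.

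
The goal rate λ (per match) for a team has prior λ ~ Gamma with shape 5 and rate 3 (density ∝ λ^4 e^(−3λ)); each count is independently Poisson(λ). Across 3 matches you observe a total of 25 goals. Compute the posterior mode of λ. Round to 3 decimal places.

λ̂_MAP = 4.833

Σxᵢ = 25, n = 3.
Posterior ∝ λ^4e^(−3λ) · λ^25e^(−3λ) = λ^29e^(−6λ), i.e. Gamma(shape=30, rate=6).
The mode of a Gamma(a, b) with a ≥ 1 (shape–rate) is (a−1)/b = 29/6 ≈ 4.833.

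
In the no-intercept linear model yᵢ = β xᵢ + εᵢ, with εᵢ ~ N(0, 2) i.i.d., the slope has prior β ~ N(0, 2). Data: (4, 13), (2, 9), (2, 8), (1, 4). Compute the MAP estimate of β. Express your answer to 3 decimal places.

β̂_MAP = 3.462

log p(β | y) = −Σ(yᵢ − βxᵢ)²/(2·2) − β²/(2·2) + const.
Setting the derivative to zero: Σxᵢ(yᵢ − βxᵢ)/2 − β/2 = 0, so β = Σxᵢyᵢ / (Σxᵢ² + σ²/τ²).
Σxᵢyᵢ = 4·13 + 2·9 + 2·8 + 1·4 = 90; Σxᵢ² = 25; σ²/τ² = 1.
β̂_MAP = 90 / (25 + 1) = 90/26 ≈ 3.462.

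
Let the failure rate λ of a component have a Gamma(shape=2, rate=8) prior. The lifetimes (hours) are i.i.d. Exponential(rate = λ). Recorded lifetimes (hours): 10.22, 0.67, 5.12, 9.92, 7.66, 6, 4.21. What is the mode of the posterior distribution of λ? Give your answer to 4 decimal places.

λ̂_MAP = 0.1544

The Exponential(rate=λ) likelihood is ∝ λ^n e^(−λΣtᵢ). Here n = 7 and Σtᵢ = 10.22 + 0.67 + 5.12 + 9.92 + 7.66 + 6 + 4.21 = 43.80.
Posterior ∝ λe^(−8λ) · λ^7e^(−43.80λ) = λ^8e^(−51.80λ), i.e. Gamma(9, 51.80).
Mode = (a−1)/b = 8/51.80 ≈ 0.1544.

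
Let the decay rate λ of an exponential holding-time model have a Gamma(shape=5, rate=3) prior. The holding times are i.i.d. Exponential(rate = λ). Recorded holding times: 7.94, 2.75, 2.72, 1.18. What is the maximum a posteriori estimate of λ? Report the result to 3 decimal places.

The Exponential(rate=λ) likelihood is ∝ λ^n e^(−λΣtᵢ). Here n = 4 and Σtᵢ = 7.94 + 2.75 + 2.72 + 1.18 = 14.59.
Posterior ∝ λ^4e^(−3λ) · λ^4e^(−14.59λ) = λ^8e^(−17.59λ), i.e. Gamma(9, 17.59).
Mode = (a−1)/b = 8/17.59 ≈ 0.455.

λ̂_MAP = 0.455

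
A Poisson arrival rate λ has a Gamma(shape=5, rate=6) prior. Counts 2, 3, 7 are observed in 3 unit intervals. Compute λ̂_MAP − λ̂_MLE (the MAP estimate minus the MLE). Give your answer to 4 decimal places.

MAP − MLE = -2.2222

Σxᵢ = 12. Posterior is Gamma(17, 9); MAP = (17−1)/9 = 16/9 ≈ 1.77778.
MLE = x̄ = 12/3 ≈ 4.00000.
Difference = 16/9 − 12/3 = -20/9 ≈ -2.2222.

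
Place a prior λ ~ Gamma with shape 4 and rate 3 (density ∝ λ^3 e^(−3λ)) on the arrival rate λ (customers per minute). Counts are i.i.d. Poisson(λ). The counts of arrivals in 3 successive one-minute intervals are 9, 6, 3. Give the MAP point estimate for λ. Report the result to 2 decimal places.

Σxᵢ = 9+6+3 = 18, with n = 3.
Posterior ∝ λ^3e^(−3λ) · λ^18e^(−3λ) = λ^21e^(−6λ), i.e. Gamma(shape=22, rate=6).
The mode of a Gamma(a, b) with a ≥ 1 (shape–rate) is (a−1)/b = 21/6 ≈ 3.50.

λ̂_MAP = 3.50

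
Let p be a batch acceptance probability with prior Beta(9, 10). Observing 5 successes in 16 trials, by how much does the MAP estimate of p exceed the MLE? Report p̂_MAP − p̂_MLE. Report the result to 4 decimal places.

Posterior is Beta(14, 21); MAP = (14−1)/(35−2) = 13/33 ≈ 0.39394.
MLE ignores the prior: p̂_MLE = k/n = 5/16 ≈ 0.31250.
Difference = 13/33 − 5/16 = 43/528 ≈ 0.0814.

MAP − MLE = 0.0814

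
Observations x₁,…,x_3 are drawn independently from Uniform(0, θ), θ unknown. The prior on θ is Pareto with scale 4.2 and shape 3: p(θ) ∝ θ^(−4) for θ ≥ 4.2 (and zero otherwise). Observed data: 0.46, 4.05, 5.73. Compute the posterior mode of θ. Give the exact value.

The Uniform(0, θ) likelihood is θ^(−n) for θ ≥ max(xᵢ), zero otherwise. Here max(xᵢ) = 5.73.
Posterior ∝ θ^(−4) · θ^(−3) = θ^(−7) on θ ≥ max(4.2, 5.73) = 5.73.
This density is strictly decreasing in θ, so the posterior mode lies at the lower boundary of the support.

θ̂_MAP = 5.73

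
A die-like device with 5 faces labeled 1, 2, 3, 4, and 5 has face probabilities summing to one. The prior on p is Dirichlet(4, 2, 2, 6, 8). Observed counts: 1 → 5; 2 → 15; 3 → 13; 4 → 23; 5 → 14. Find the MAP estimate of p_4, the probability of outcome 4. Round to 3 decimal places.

The posterior is Dirichlet(αᵢ + nᵢ) = Dirichlet(9, 17, 15, 29, 22).
For a Dirichlet(a₁,…,a_K) with all aᵢ > 1, the mode has j-th component (aⱼ − 1)/(Σaᵢ − K).
Here Σaᵢ = 92 and K = 5, so p_4 = (29 − 1)/(92 − 5) = 28/87 ≈ 0.322.

MAP estimate: 0.322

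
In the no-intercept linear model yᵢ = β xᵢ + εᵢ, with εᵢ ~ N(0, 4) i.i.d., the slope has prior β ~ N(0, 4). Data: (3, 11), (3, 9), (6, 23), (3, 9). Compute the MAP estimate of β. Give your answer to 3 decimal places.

β̂_MAP = 3.516

log p(β | y) = −Σ(yᵢ − βxᵢ)²/(2·4) − β²/(2·4) + const.
Setting the derivative to zero: Σxᵢ(yᵢ − βxᵢ)/4 − β/4 = 0, so β = Σxᵢyᵢ / (Σxᵢ² + σ²/τ²).
Σxᵢyᵢ = 3·11 + 3·9 + 6·23 + 3·9 = 225; Σxᵢ² = 63; σ²/τ² = 1.
β̂_MAP = 225 / (63 + 1) = 225/64 ≈ 3.516.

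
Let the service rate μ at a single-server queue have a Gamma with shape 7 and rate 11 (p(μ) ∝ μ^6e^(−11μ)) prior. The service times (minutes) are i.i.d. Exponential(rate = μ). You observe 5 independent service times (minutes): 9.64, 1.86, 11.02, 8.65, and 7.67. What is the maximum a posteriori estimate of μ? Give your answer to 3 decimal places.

The Exponential(rate=μ) likelihood is ∝ μ^n e^(−μΣtᵢ). Here n = 5 and Σtᵢ = 9.64 + 1.86 + 11.02 + 8.65 + 7.67 = 38.84.
Posterior ∝ μ^6e^(−11μ) · μ^5e^(−38.84μ) = μ^11e^(−49.84μ), i.e. Gamma(12, 49.84).
Mode = (a−1)/b = 11/49.84 ≈ 0.221.

μ̂_MAP = 0.221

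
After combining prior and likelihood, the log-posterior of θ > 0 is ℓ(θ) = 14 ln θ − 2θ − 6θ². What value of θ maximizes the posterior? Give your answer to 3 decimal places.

ℓ'(θ) = 14/θ − 2 − 12θ. Setting this to zero and multiplying by θ: 12θ² + 2θ − 14 = 0.
θ = (−2 + √(2² + 4·12·14)) / (2·12) = (−2 + √676) / 24 = (−2 + 26)/24 = 1.
ℓ''(θ) = −14/θ² − 12 < 0, confirming a maximum.

θ̂_MAP = 1.000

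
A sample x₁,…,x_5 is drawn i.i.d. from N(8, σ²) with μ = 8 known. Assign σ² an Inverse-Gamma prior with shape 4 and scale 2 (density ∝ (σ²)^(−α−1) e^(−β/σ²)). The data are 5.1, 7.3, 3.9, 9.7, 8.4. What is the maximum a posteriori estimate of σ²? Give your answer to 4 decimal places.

Sum of squared deviations about the known mean: SS = (5.1−8)² + (7.3−8)² + (3.9−8)² + (9.7−8)² + (8.4−8)² = 28.76.
The Normal likelihood contributes (σ²)^(−n/2) exp(−SS/(2σ²)), so the posterior is Inverse-Gamma(α + n/2, β + SS/2) = Inverse-Gamma(6.5, 16.38).
The mode of Inverse-Gamma(a, b) is b/(a+1) = 16.38/7.5 ≈ 2.1840.

σ̂²_MAP = 2.1840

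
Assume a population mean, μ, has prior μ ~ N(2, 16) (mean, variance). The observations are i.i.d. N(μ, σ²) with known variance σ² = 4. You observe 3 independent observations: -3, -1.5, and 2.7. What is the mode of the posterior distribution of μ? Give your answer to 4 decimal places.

n = 3; x̄ = ((-3) + (-1.5) + 2.7)/3 = -1.8/3 = -0.6.
For a Normal prior and Normal likelihood with known variance, the posterior is Normal; its mode equals its mean, the precision-weighted average.
Prior precision 1/σ₀² = 1/16 = 0.0625; data precision n/σ² = 3/4 = 0.75.
μ̂ = (0.0625·2 + 0.75·(-0.6)) / (0.0625 + 0.75) = (-0.325)/0.8125 = -0.4000.

μ̂_MAP = -0.4000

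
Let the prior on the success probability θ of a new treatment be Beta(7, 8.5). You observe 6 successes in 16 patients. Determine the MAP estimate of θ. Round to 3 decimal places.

θ̂_MAP = 0.407

Prior: Beta(7, 8.5).
Data: 6 successes in 16 trials. The binomial likelihood contributes θ^6(1−θ)^10, so the posterior is Beta(7+6, 8.5+10) = Beta(13, 18.5).
For Beta(a, b) with a, b > 1 the mode is (a−1)/(a+b−2) = 12/29.5 ≈ 0.407.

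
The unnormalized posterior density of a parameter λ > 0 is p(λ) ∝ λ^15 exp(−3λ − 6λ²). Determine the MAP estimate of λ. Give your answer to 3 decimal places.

ℓ'(λ) = 15/λ − 3 − 12λ. Setting this to zero and multiplying by λ: 12λ² + 3λ − 15 = 0.
λ = (−3 + √(3² + 4·12·15)) / (2·12) = (−3 + √729) / 24 = (−3 + 27)/24 = 1.
ℓ''(λ) = −15/λ² − 12 < 0, confirming a maximum.

λ̂_MAP = 1.000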